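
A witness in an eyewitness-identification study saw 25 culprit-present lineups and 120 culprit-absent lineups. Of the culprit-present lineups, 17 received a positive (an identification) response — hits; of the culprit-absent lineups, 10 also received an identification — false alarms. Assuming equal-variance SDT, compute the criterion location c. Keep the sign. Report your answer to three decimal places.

c = 0.458

H = 17/25 = 0.6800
FA = 10/120 = 0.0833
Φ⁻¹(H) = 0.4677
Φ⁻¹(FA) = -1.3832
c = −½·[z(H) + z(FA)] = −0.5 × (0.4677 + (-1.3832)) = 0.45775
c > 0: the witness has a conservative response bias.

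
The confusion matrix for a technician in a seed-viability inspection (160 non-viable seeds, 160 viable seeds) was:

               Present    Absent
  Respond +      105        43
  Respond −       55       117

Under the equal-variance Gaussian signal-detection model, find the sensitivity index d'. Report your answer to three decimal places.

d' = 1.019

H = 105/160 = 0.6562
FA = 43/160 = 0.2687
z(H) = z(0.6562) = 0.4021
z(FA) = z(0.2687) = -0.6167
d' = z(H) − z(FA) = 0.4021 − (-0.6167) = 1.0188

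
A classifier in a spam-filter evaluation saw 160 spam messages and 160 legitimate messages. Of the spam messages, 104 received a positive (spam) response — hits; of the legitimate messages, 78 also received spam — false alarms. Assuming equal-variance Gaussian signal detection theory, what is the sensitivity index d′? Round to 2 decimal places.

H = 104/160 = 0.6500
FA = 78/160 = 0.4875
z(H) = 0.385
z(FA) = -0.031
d' = z(H) − z(FA) = 0.385 − (-0.031) = 0.416

d′ = 0.42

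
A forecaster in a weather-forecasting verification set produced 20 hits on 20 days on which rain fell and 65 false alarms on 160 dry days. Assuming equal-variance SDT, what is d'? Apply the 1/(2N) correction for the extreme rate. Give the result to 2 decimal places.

d' = 2.20

The hit rate is 20/20 = 1, so apply the 1/(2N) correction: H → 1 − 1/(2·20) = 0.97500.
z(H) = z(0.97500) = 1.960
z(FA) = z(0.40625) = -0.237
d' = 1.960 − (-0.237) = 2.197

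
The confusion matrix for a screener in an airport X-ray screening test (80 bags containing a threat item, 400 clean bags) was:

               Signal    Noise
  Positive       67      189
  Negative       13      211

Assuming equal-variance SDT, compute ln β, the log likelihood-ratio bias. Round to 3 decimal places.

ln β = -0.482

H = 67/80 = 0.8375
FA = 189/400 = 0.4725
Φ⁻¹(H) = 0.9842
Φ⁻¹(FA) = -0.0690
ln β = −½·[z(H)² − z(FA)²] = −0.5 × (0.9686 − 0.0048) = -0.4819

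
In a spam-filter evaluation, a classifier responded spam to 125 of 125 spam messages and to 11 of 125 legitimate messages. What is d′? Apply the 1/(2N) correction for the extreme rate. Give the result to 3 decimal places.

d′ = 4.005

The hit rate is 125/125 = 1, so apply the 1/(2N) correction: H → 1 − 1/(2·125) = 0.99600.
z(H) = z(0.99600) = 2.6521
z(FA) = z(0.08800) = -1.3532
d' = 2.6521 − (-1.3532) = 4.0053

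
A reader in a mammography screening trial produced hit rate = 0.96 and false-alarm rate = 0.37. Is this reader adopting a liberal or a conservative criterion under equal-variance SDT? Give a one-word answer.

liberal

z(H) = 1.751, z(FA) = -0.332
c = −½·(z(H) + z(FA)) = -0.7095
c < 0 → liberal criterion (biased toward responding “yes”).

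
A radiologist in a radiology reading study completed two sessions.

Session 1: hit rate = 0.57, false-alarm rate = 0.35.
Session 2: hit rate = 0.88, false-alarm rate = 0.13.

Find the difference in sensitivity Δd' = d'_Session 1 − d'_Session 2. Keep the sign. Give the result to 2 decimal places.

Session 1: z(0.57) = 0.176, z(0.35) = -0.385, d' = 0.561
Session 2: z(0.88) = 1.175, z(0.13) = -1.126, d' = 2.301
Δd' = d'_Session 1 − d'_Session 2 = 0.561 − 2.301 = -1.740
Session 2 has the higher sensitivity.

Δd' = -1.74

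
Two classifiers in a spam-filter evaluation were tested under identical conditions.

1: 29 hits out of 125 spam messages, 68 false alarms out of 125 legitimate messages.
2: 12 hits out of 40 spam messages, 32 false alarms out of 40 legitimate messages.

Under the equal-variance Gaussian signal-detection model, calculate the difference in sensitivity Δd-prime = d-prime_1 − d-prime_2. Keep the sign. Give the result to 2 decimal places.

Δd-prime = 0.52

1: z(0.2320) = -0.732, z(0.5440) = 0.111, d' = -0.843
2: z(0.3000) = -0.524, z(0.8000) = 0.842, d' = -1.366
Δd' = d'_1 − d'_2 = -0.843 − (-1.366) = 0.523
1 has the higher sensitivity.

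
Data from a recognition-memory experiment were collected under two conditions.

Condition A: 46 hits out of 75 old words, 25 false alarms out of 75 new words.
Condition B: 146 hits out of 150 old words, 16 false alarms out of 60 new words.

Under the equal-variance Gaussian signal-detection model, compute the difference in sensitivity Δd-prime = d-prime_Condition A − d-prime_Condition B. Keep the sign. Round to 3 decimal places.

Condition A: z(0.6133) = 0.2879, z(0.3333) = -0.4308, d' = 0.7187
Condition B: z(0.9733) = 1.9317, z(0.2667) = -0.6228, d' = 2.5545
Δd' = d'_Condition A − d'_Condition B = 0.7187 − 2.5545 = -1.8358
Condition B has the higher sensitivity.

Δd-prime = -1.836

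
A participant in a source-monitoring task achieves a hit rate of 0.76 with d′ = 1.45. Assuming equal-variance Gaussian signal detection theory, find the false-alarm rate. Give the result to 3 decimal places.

false-alarm rate = 0.229

z(hit rate) = z(0.76) = 0.7063
z(FA) = z(H) − d' = 0.7063 − 1.45 = -0.7437
false-alarm rate = Φ(-0.7437) = 0.2285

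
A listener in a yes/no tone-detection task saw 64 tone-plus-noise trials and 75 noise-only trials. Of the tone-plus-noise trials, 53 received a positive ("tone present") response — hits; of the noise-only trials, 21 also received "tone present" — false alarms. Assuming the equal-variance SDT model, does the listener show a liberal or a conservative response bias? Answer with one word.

z(H) = 0.947, z(FA) = -0.583
c = −½·(z(H) + z(FA)) = -0.182
c < 0 → liberal criterion (biased toward responding “yes”).

liberal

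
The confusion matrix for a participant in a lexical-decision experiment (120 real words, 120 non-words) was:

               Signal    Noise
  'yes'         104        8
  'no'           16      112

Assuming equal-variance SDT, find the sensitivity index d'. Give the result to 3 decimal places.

d' = 2.612

H = 104/120 = 0.8667
FA = 8/120 = 0.0667
z(0.8667) = 1.1109, z(0.0667) = -1.5008
d' = z(H) − z(FA) = 1.1109 − (-1.5008) = 2.6117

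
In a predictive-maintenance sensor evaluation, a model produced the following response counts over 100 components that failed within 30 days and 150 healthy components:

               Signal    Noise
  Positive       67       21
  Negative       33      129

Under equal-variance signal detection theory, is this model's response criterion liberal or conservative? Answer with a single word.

conservative

z(H) = 0.440, z(FA) = -1.080
c = −½·(z(H) + z(FA)) = 0.320
c > 0 → conservative criterion (biased toward responding “no”).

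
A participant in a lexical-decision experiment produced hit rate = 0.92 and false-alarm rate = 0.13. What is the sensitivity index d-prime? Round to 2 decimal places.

d-prime = 2.53

z(H) = z(0.92) = 1.405
z(FA) = z(0.13) = -1.126
d' = z(H) − z(FA) = 1.405 − (-1.126) = 2.531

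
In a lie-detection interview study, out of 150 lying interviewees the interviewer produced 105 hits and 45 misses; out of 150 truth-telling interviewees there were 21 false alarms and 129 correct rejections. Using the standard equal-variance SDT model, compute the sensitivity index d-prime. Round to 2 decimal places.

d-prime = 1.60

H = 105/150 = 0.7000
FA = 21/150 = 0.1400
Φ⁻¹(0.7000) = 0.5244, Φ⁻¹(0.1400) = -1.0803
d' = z(H) − z(FA) = 0.5244 − (-1.0803) = 1.6047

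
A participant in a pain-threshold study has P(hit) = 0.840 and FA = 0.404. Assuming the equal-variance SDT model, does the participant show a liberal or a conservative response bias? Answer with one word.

liberal

z(H) = 0.994, z(FA) = -0.243
c = −½·(z(H) + z(FA)) = -0.3755
c < 0 → liberal criterion (biased toward responding “yes”).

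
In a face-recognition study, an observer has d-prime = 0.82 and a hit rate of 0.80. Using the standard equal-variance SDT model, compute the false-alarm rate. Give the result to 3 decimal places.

false-alarm rate = 0.509

z(hit rate) = z(0.80) = 0.8416
z(FA) = z(H) − d' = 0.8416 − 0.82 = 0.0216
false-alarm rate = Φ(0.0216) = 0.5086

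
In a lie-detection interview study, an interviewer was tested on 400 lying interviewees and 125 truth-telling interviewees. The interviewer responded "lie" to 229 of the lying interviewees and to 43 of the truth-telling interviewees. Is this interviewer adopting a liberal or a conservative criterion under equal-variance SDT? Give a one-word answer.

conservative

z(H) = 0.183, z(FA) = -0.402
c = −½·(z(H) + z(FA)) = 0.1095
c > 0 → conservative criterion (biased toward responding “no”).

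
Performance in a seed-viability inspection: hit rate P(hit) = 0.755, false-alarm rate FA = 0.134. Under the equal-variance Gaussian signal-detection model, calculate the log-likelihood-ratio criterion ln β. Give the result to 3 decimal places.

ln β = 0.375

z(H) = z(0.755) = 0.6903
z(FA) = z(0.134) = -1.1077
ln β = −½·[z(H)² − z(FA)²] = −0.5 × (0.4765 − 1.2270) = 0.37525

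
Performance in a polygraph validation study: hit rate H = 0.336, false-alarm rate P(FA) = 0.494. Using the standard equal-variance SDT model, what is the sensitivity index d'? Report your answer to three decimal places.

z(0.336) = -0.4234, z(0.494) = -0.0150
d' = z(H) − z(FA) = -0.4234 − (-0.0150) = -0.4084

d' = -0.408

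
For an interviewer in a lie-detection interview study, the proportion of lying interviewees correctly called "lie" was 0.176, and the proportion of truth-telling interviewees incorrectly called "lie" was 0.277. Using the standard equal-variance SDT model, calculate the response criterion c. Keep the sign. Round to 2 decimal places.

c = 0.76

z(H) = -0.931
z(FA) = -0.592
c = −½·[z(H) + z(FA)] = −0.5 × (-0.931 + (-0.592)) = 0.7615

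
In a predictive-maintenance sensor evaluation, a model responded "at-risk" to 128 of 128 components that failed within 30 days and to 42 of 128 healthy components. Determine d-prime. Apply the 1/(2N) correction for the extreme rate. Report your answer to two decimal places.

The hit rate is 128/128 = 1, so apply the 1/(2N) correction: H → 1 − 1/(2·128) = 0.99609.
z(H) = z(0.99609) = 2.660
z(FA) = z(0.32812) = -0.445
d' = 2.660 − (-0.445) = 3.105

d-prime = 3.11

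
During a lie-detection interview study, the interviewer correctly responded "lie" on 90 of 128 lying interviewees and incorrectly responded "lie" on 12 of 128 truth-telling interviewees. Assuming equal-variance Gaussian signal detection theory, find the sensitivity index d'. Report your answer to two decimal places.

d' = 1.85

H = 90/128 = 0.7031
FA = 12/128 = 0.0938
z(0.7031) = 0.533, z(0.0938) = -1.318
d' = z(H) − z(FA) = 0.533 − (-1.318) = 1.851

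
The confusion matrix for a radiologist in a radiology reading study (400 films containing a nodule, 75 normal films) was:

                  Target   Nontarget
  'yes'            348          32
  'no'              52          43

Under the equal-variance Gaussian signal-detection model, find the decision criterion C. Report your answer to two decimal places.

C = -0.47

H = 348/400 = 0.8700
FA = 32/75 = 0.4267
Φ⁻¹(H) = Φ⁻¹(0.8700) = 1.126
Φ⁻¹(FA) = Φ⁻¹(0.4267) = -0.185
c = −½·[z(H) + z(FA)] = −0.5 × (1.126 + (-0.185)) = -0.4705
c < 0: the radiologist has a liberal response bias.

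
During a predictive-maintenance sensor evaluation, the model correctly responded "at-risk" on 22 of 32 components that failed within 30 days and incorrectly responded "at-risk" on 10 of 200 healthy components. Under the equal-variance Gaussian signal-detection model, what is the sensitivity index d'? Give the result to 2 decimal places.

d' = 2.13

H = 22/32 = 0.6875
FA = 10/200 = 0.0500
z(0.6875) = 0.489, z(0.0500) = -1.645
d' = z(H) − z(FA) = 0.489 − (-1.645) = 2.134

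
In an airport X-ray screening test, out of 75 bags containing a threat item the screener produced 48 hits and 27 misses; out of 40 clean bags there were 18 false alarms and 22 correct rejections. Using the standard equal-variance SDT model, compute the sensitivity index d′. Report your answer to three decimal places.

d′ = 0.484

H = 48/75 = 0.6400
FA = 18/40 = 0.4500
z(H) = 0.3585
z(FA) = -0.1257
d' = z(H) − z(FA) = 0.3585 − (-0.1257) = 0.4842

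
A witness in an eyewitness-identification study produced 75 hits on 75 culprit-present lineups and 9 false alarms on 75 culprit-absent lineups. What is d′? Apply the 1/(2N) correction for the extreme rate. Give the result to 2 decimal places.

The hit rate is 75/75 = 1, so apply the 1/(2N) correction: H → 1 − 1/(2·75) = 0.99333.
z(H) = z(0.99333) = 2.475
z(FA) = z(0.12000) = -1.175
d' = 2.475 − (-1.175) = 3.650

d′ = 3.65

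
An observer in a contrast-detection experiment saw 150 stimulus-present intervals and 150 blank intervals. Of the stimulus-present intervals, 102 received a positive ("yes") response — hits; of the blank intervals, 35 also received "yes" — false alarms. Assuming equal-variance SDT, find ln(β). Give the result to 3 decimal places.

ln β = 0.156

H = 102/150 = 0.6800
FA = 35/150 = 0.2333
Φ⁻¹(H) = Φ⁻¹(0.6800) = 0.4677
Φ⁻¹(FA) = Φ⁻¹(0.2333) = -0.7280
ln β = −½·[z(H)² − z(FA)²] = −0.5 × (0.2187 − 0.5300) = 0.15565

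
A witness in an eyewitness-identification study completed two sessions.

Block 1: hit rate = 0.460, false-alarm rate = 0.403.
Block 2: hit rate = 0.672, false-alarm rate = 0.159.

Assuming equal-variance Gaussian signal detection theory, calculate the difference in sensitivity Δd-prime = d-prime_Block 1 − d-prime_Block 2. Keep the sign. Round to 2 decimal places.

Block 1: z(0.460) = -0.100, z(0.403) = -0.246, d' = 0.146
Block 2: z(0.672) = 0.445, z(0.159) = -0.999, d' = 1.444
Δd' = d'_Block 1 − d'_Block 2 = 0.146 − 1.444 = -1.298
Block 2 has the higher sensitivity.

Δd-prime = -1.30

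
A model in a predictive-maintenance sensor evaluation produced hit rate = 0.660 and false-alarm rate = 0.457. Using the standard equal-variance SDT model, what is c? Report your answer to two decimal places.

z(H) = z(0.660) = 0.4125
z(FA) = z(0.457) = -0.1080
c = −½·[z(H) + z(FA)] = −0.5 × (0.4125 + (-0.1080)) = -0.15225

c = -0.15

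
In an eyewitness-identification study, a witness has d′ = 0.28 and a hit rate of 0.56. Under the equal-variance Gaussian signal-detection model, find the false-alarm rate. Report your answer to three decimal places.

z(hit rate) = z(0.56) = 0.1510
z(FA) = z(H) − d' = 0.1510 − 0.28 = -0.1290
false-alarm rate = Φ(-0.1290) = 0.4487

false-alarm rate = 0.449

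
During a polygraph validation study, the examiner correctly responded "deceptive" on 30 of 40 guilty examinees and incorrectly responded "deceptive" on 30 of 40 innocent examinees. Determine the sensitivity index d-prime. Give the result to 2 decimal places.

d-prime = 0.00

H = 30/40 = 0.7500
FA = 30/40 = 0.7500
z(H) = z(0.7500) = 0.674
z(FA) = z(0.7500) = 0.674
d' = z(H) − z(FA) = 0.674 − 0.674 = 0.000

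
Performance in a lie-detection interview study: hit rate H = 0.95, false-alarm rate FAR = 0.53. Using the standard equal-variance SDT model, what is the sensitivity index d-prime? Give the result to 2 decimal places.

z(H) = z(0.95) = 1.645
z(FA) = z(0.53) = 0.075
d' = z(H) − z(FA) = 1.645 − 0.075 = 1.570

d-prime = 1.57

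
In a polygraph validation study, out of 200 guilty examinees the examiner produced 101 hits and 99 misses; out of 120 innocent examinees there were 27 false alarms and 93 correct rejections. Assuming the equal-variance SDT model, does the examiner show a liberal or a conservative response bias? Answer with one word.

conservative

z(H) = 0.013, z(FA) = -0.755
c = −½·(z(H) + z(FA)) = 0.371
c > 0 → conservative criterion (biased toward responding “no”).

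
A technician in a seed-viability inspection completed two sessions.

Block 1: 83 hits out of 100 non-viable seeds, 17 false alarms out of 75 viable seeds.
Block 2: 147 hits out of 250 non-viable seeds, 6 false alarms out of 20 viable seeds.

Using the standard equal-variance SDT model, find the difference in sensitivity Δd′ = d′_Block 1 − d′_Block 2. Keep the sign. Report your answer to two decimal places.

Δd′ = 0.96

Block 1: z(0.8300) = 0.954, z(0.2267) = -0.750, d' = 1.704
Block 2: z(0.5880) = 0.222, z(0.3000) = -0.524, d' = 0.746
Δd' = d'_Block 1 − d'_Block 2 = 1.704 − 0.746 = 0.958
Block 1 has the higher sensitivity.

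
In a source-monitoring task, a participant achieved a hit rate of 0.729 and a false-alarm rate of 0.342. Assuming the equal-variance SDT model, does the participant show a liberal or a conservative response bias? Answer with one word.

z(H) = 0.610, z(FA) = -0.407
c = −½·(z(H) + z(FA)) = -0.1015
c < 0 → liberal criterion (biased toward responding “yes”).

liberal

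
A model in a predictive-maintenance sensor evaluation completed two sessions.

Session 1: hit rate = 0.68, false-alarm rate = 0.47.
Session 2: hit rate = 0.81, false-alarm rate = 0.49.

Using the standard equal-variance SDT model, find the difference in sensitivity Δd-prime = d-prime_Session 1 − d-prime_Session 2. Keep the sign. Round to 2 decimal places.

Session 1: z(0.68) = 0.468, z(0.47) = -0.075, d' = 0.543
Session 2: z(0.81) = 0.878, z(0.49) = -0.025, d' = 0.903
Δd' = d'_Session 1 − d'_Session 2 = 0.543 − 0.903 = -0.360
Session 2 has the higher sensitivity.

Δd-prime = -0.36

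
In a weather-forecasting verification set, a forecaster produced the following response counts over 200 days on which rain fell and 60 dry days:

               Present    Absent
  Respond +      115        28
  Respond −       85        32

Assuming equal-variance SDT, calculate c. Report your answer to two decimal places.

c = -0.05

H = 115/200 = 0.5750
FA = 28/60 = 0.4667
Φ⁻¹(H) = 0.1891
Φ⁻¹(FA) = -0.0836
c = −½·[z(H) + z(FA)] = −0.5 × (0.1891 + (-0.0836)) = -0.05275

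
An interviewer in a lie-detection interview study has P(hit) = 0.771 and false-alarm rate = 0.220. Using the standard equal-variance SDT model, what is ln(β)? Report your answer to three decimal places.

z(H) = 0.7421
z(FA) = -0.7722
ln β = −½·[z(H)² − z(FA)²] = −0.5 × (0.5507 − 0.5963) = 0.0228

ln β = 0.023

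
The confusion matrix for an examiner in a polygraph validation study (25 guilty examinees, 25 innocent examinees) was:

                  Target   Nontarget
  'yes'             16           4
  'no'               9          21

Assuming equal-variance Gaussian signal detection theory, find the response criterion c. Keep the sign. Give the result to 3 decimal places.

H = 16/25 = 0.6400
FA = 4/25 = 0.1600
z(0.6400) = 0.3585, z(0.1600) = -0.9945
c = −½·[z(H) + z(FA)] = −0.5 × (0.3585 + (-0.9945)) = 0.3180

c = 0.318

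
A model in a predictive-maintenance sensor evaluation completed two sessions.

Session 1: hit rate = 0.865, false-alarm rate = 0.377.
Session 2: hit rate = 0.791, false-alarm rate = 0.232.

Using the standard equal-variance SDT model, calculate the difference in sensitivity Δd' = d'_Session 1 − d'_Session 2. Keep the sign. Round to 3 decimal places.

Session 1: z(0.865) = 1.1031, z(0.377) = -0.3134, d' = 1.4165
Session 2: z(0.791) = 0.8099, z(0.232) = -0.7323, d' = 1.5422
Δd' = d'_Session 1 − d'_Session 2 = 1.4165 − 1.5422 = -0.1257
Session 2 has the higher sensitivity.

Δd' = -0.126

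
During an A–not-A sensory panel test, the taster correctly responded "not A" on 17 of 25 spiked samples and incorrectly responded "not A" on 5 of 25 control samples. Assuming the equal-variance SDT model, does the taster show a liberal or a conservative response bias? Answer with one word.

z(H) = 0.468, z(FA) = -0.842
c = −½·(z(H) + z(FA)) = 0.187
c > 0 → conservative criterion (biased toward responding “no”).

conservative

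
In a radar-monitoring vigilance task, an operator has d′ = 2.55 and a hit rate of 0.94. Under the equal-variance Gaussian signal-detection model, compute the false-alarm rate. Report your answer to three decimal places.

false-alarm rate = 0.160

z(hit rate) = z(0.94) = 1.5548
z(FA) = z(H) − d' = 1.5548 − 2.55 = -0.9952
false-alarm rate = Φ(-0.9952) = 0.1598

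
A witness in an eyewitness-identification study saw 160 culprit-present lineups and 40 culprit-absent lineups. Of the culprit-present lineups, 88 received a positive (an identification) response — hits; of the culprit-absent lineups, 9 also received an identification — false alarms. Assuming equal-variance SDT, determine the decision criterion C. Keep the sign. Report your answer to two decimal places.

C = 0.31

H = 88/160 = 0.5500
FA = 9/40 = 0.2250
z(0.5500) = 0.1257, z(0.2250) = -0.7554
c = −½·[z(H) + z(FA)] = −0.5 × (0.1257 + (-0.7554)) = 0.31485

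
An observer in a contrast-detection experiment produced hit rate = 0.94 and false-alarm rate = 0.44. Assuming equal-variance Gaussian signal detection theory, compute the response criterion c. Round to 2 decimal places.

c = -0.70

z(H) = z(0.94) = 1.5548
z(FA) = z(0.44) = -0.1510
c = −½·[z(H) + z(FA)] = −0.5 × (1.5548 + (-0.1510)) = -0.7019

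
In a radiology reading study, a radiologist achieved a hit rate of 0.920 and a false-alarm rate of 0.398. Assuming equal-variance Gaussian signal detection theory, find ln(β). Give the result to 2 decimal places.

Φ⁻¹(0.920) = 1.405, Φ⁻¹(0.398) = -0.259
ln β = −½·[z(H)² − z(FA)²] = −0.5 × (1.974 − 0.067) = -0.9535

ln β = -0.95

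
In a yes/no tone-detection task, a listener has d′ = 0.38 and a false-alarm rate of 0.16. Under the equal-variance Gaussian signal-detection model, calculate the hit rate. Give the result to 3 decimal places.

z(false-alarm rate) = z(0.16) = -0.9945
z(H) = z(FA) + d' = -0.9945 + 0.38 = -0.6145
hit rate = Φ(-0.6145) = 0.2694

hit rate = 0.269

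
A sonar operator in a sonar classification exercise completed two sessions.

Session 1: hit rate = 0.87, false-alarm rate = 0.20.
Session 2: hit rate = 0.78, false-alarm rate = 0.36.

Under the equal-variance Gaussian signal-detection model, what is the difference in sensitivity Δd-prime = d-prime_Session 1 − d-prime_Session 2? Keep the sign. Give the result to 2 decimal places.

Δd-prime = 0.84

Session 1: z(0.87) = 1.126, z(0.20) = -0.842, d' = 1.968
Session 2: z(0.78) = 0.772, z(0.36) = -0.358, d' = 1.130
Δd' = d'_Session 1 − d'_Session 2 = 1.968 − 1.130 = 0.838
Session 1 has the higher sensitivity.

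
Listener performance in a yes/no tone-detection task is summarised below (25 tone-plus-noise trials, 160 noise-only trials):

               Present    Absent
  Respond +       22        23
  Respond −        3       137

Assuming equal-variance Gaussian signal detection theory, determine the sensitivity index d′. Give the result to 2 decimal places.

d′ = 2.24

H = 22/25 = 0.8800
FA = 23/160 = 0.1437
z(H) = 1.1750
z(FA) = -1.0638
d' = z(H) − z(FA) = 1.1750 − (-1.0638) = 2.2388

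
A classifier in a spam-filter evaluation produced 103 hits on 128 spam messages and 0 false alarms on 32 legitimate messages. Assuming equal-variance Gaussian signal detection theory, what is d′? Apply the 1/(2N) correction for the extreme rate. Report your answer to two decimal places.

d′ = 3.01

The false-alarm rate is 0/32 = 0, so apply the 1/(2N) correction: FA → 1/(2·32) = 0.01562.
z(H) = z(0.80469) = 0.858
z(FA) = z(0.01562) = -2.154
d' = 0.858 − (-2.154) = 3.012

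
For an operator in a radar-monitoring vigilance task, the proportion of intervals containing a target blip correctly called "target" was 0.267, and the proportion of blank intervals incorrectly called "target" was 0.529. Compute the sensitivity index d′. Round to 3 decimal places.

z(H) = -0.6219
z(FA) = 0.0728
d' = z(H) − z(FA) = -0.6219 − 0.0728 = -0.6947

d′ = -0.695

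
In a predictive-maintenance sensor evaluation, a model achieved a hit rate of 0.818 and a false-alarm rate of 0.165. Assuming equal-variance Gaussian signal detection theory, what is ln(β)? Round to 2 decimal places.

ln β = 0.06

z(0.818) = 0.908, z(0.165) = -0.974
ln β = −½·[z(H)² − z(FA)²] = −0.5 × (0.824 − 0.949) = 0.0625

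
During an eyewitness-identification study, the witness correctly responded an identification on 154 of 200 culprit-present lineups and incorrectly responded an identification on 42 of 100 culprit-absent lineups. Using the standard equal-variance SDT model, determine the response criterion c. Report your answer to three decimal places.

H = 154/200 = 0.7700
FA = 42/100 = 0.4200
z(0.7700) = 0.7388, z(0.4200) = -0.2019
c = −½·[z(H) + z(FA)] = −0.5 × (0.7388 + (-0.2019)) = -0.26845

c = -0.268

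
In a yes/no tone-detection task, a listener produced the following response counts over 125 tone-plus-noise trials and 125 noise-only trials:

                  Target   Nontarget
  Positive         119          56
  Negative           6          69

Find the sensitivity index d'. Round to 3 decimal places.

d' = 1.795

H = 119/125 = 0.9520
FA = 56/125 = 0.4480
z(0.9520) = 1.6646, z(0.4480) = -0.1307
d' = z(H) − z(FA) = 1.6646 − (-0.1307) = 1.7953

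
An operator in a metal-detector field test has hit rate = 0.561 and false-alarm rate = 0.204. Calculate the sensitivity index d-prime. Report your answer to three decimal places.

z(H) = 0.1535
z(FA) = -0.8274
d' = z(H) − z(FA) = 0.1535 − (-0.8274) = 0.9809

d-prime = 0.981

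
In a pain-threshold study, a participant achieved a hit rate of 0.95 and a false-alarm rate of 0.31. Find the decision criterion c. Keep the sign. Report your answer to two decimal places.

c = -0.57

z(0.95) = 1.645, z(0.31) = -0.496
c = −½·[z(H) + z(FA)] = −0.5 × (1.645 + (-0.496)) = -0.5745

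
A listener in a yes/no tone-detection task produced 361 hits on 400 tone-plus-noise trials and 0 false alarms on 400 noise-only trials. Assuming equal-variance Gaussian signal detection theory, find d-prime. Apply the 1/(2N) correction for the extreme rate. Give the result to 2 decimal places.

d-prime = 4.32

The false-alarm rate is 0/400 = 0, so apply the 1/(2N) correction: FA → 1/(2·400) = 0.00125.
z(H) = z(0.90250) = 1.296
z(FA) = z(0.00125) = -3.023
d' = 1.296 − (-3.023) = 4.319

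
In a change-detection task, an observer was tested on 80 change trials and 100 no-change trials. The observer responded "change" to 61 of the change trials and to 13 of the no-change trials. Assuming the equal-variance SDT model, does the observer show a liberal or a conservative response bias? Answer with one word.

z(H) = 0.714, z(FA) = -1.126
c = −½·(z(H) + z(FA)) = 0.206
c > 0 → conservative criterion (biased toward responding “no”).

conservative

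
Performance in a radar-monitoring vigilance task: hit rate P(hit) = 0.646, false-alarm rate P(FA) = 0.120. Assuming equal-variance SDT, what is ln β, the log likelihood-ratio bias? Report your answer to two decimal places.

z(0.646) = 0.375, z(0.120) = -1.175
ln β = −½·[z(H)² − z(FA)²] = −0.5 × (0.141 − 1.381) = 0.620

ln β = 0.62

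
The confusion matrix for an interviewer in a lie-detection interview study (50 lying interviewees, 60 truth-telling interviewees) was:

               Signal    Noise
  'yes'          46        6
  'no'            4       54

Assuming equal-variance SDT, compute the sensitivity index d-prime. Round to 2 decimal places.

d-prime = 2.69

H = 46/50 = 0.9200
FA = 6/60 = 0.1000
Φ⁻¹(H) = 1.4051
Φ⁻¹(FA) = -1.2816
d' = z(H) − z(FA) = 1.4051 − (-1.2816) = 2.6867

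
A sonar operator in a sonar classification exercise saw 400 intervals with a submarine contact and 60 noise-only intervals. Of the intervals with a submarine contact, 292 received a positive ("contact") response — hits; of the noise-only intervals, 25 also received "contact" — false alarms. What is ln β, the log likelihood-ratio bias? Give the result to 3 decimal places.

ln β = -0.166

H = 292/400 = 0.7300
FA = 25/60 = 0.4167
z(0.7300) = 0.6128, z(0.4167) = -0.2103
ln β = −½·[z(H)² − z(FA)²] = −0.5 × (0.3755 − 0.0442) = -0.16565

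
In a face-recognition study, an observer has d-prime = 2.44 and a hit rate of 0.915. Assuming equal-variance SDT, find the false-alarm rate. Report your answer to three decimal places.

false-alarm rate = 0.143

z(hit rate) = z(0.915) = 1.3722
z(FA) = z(H) − d' = 1.3722 − 2.44 = -1.0678
false-alarm rate = Φ(-1.0678) = 0.1428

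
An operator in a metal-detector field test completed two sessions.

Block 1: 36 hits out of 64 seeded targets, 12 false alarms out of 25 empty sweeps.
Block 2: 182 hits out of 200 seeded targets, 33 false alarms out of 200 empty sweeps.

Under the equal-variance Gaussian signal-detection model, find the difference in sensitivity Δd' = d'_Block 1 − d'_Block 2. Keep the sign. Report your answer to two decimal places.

Δd' = -2.11

Block 1: z(0.5625) = 0.157, z(0.4800) = -0.050, d' = 0.207
Block 2: z(0.9100) = 1.341, z(0.1650) = -0.974, d' = 2.315
Δd' = d'_Block 1 − d'_Block 2 = 0.207 − 2.315 = -2.108
Block 2 has the higher sensitivity.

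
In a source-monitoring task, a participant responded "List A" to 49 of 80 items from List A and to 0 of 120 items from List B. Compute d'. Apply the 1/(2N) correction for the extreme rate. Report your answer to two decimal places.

d' = 2.92

The false-alarm rate is 0/120 = 0, so apply the 1/(2N) correction: FA → 1/(2·120) = 0.00417.
z(H) = z(0.61250) = 0.286
z(FA) = z(0.00417) = -2.638
d' = 0.286 − (-2.638) = 2.924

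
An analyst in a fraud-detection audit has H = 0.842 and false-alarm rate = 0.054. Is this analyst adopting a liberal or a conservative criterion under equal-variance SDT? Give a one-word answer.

z(H) = 1.003, z(FA) = -1.607
c = −½·(z(H) + z(FA)) = 0.302
c > 0 → conservative criterion (biased toward responding “no”).

conservative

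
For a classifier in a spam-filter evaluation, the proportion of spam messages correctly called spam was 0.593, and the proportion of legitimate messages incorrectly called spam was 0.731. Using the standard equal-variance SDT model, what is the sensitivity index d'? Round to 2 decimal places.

d' = -0.38

Φ⁻¹(0.593) = 0.2353, Φ⁻¹(0.731) = 0.6158
d' = z(H) − z(FA) = 0.2353 − 0.6158 = -0.3805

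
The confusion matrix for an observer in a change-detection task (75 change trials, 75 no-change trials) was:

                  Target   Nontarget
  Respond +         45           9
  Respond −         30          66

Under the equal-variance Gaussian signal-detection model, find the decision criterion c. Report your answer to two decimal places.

H = 45/75 = 0.6000
FA = 9/75 = 0.1200
z(H) = 0.2533
z(FA) = -1.1750
c = −½·[z(H) + z(FA)] = −0.5 × (0.2533 + (-1.1750)) = 0.46085

c = 0.46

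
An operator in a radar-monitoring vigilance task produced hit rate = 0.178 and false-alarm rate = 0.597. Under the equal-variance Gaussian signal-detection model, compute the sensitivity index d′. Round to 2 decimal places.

z(H) = -0.9230
z(FA) = 0.2456
d' = z(H) − z(FA) = -0.9230 − 0.2456 = -1.1686

d′ = -1.17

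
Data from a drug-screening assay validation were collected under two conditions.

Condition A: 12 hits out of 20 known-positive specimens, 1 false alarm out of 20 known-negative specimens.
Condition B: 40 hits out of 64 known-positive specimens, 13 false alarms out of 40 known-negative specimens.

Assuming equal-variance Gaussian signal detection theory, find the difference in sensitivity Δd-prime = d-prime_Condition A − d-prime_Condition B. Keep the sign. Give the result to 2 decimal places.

Condition A: z(0.6000) = 0.253, z(0.0500) = -1.645, d' = 1.898
Condition B: z(0.6250) = 0.319, z(0.3250) = -0.454, d' = 0.773
Δd' = d'_Condition A − d'_Condition B = 1.898 − 0.773 = 1.125
Condition A has the higher sensitivity.

Δd-prime = 1.13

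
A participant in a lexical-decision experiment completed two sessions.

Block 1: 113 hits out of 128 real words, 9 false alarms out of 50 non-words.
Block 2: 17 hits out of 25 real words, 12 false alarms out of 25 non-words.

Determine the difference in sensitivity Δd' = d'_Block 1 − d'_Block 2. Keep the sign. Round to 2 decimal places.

Δd' = 1.59

Block 1: z(0.8828) = 1.189, z(0.1800) = -0.915, d' = 2.104
Block 2: z(0.6800) = 0.468, z(0.4800) = -0.050, d' = 0.518
Δd' = d'_Block 1 − d'_Block 2 = 2.104 − 0.518 = 1.586
Block 1 has the higher sensitivity.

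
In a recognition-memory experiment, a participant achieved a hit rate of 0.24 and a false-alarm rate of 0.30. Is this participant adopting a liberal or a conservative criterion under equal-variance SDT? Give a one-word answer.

conservative

z(H) = -0.706, z(FA) = -0.524
c = −½·(z(H) + z(FA)) = 0.615
c > 0 → conservative criterion (biased toward responding “no”).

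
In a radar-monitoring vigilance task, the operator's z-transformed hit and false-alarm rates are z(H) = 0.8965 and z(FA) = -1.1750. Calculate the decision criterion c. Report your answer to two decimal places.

c = −½·[z(H) + z(FA)] = −½·(0.8965 + (-1.1750)) = 0.13925
c > 0: the operator has a conservative response bias.

c = 0.14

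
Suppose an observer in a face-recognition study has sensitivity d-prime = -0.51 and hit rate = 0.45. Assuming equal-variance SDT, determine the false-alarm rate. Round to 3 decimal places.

false-alarm rate = 0.650

z(hit rate) = z(0.45) = -0.1257
z(FA) = z(H) − d' = -0.1257 − (-0.51) = 0.3843
false-alarm rate = Φ(0.3843) = 0.6496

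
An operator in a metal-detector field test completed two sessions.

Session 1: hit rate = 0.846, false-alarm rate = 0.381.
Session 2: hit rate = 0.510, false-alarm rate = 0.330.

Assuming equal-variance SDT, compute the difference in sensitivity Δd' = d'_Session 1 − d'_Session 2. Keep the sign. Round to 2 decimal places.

Δd' = 0.86

Session 1: z(0.846) = 1.019, z(0.381) = -0.303, d' = 1.322
Session 2: z(0.510) = 0.025, z(0.330) = -0.440, d' = 0.465
Δd' = d'_Session 1 − d'_Session 2 = 1.322 − 0.465 = 0.857
Session 1 has the higher sensitivity.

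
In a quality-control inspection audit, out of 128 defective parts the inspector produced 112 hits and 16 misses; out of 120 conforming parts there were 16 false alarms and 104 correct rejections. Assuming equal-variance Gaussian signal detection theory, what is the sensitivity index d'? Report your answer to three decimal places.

d' = 2.261

H = 112/128 = 0.8750
FA = 16/120 = 0.1333
Φ⁻¹(H) = 1.1503
Φ⁻¹(FA) = -1.1109
d' = z(H) − z(FA) = 1.1503 − (-1.1109) = 2.2612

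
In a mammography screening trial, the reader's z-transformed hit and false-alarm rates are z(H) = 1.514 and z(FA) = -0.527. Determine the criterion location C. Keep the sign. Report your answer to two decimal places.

C = -0.49

c = −½·[z(H) + z(FA)] = −½·(1.514 + (-0.527)) = -0.4935
c < 0: the reader has a liberal response bias.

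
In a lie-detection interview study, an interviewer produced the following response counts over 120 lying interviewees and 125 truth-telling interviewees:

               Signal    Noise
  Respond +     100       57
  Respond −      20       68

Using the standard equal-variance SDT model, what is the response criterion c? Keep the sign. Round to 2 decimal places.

H = 100/120 = 0.8333
FA = 57/125 = 0.4560
z(0.8333) = 0.967, z(0.4560) = -0.111
c = −½·[z(H) + z(FA)] = −0.5 × (0.967 + (-0.111)) = -0.428

c = -0.43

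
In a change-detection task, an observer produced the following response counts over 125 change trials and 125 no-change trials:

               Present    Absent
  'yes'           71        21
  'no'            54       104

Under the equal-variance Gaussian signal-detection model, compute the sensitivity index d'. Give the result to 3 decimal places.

H = 71/125 = 0.5680
FA = 21/125 = 0.1680
z(H) = z(0.5680) = 0.1713
z(FA) = z(0.1680) = -0.9621
d' = z(H) − z(FA) = 0.1713 − (-0.9621) = 1.1334

d' = 1.133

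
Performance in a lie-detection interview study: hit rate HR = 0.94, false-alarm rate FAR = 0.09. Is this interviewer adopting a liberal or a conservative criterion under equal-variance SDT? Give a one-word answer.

liberal

z(H) = 1.555, z(FA) = -1.341
c = −½·(z(H) + z(FA)) = -0.107
c < 0 → liberal criterion (biased toward responding “yes”).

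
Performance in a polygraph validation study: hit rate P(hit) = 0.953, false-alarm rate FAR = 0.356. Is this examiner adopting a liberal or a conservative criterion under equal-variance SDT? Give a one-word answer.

z(H) = 1.675, z(FA) = -0.369
c = −½·(z(H) + z(FA)) = -0.653
c < 0 → liberal criterion (biased toward responding “yes”).

liberal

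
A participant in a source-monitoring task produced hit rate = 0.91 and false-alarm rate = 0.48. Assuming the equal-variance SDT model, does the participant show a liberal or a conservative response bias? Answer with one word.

z(H) = 1.341, z(FA) = -0.050
c = −½·(z(H) + z(FA)) = -0.6455
c < 0 → liberal criterion (biased toward responding “yes”).

liberal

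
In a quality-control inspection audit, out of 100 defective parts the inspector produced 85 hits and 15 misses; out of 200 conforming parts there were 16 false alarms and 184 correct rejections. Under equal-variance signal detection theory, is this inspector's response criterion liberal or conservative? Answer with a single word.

conservative

z(H) = 1.036, z(FA) = -1.405
c = −½·(z(H) + z(FA)) = 0.1845
c > 0 → conservative criterion (biased toward responding “no”).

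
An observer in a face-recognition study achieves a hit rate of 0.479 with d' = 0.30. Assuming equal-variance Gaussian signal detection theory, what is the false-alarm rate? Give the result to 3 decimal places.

z(hit rate) = z(0.479) = -0.0527
z(FA) = z(H) − d' = -0.0527 − 0.30 = -0.3527
false-alarm rate = Φ(-0.3527) = 0.3622

false-alarm rate = 0.362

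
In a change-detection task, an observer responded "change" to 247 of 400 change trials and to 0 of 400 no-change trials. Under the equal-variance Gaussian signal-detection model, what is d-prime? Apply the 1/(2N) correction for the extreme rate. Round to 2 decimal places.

d-prime = 3.32

The false-alarm rate is 0/400 = 0, so apply the 1/(2N) correction: FA → 1/(2·400) = 0.00125.
z(H) = z(0.61750) = 0.299
z(FA) = z(0.00125) = -3.023
d' = 0.299 − (-3.023) = 3.322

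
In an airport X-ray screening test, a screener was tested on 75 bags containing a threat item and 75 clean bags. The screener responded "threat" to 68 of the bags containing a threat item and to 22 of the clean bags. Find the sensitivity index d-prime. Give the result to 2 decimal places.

d-prime = 1.86

H = 68/75 = 0.9067
FA = 22/75 = 0.2933
z(H) = z(0.9067) = 1.3207
z(FA) = z(0.2933) = -0.5438
d' = z(H) − z(FA) = 1.3207 − (-0.5438) = 1.8645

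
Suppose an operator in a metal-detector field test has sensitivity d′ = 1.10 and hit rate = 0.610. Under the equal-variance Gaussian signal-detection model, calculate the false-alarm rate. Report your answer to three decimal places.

z(hit rate) = z(0.610) = 0.2793
z(FA) = z(H) − d' = 0.2793 − 1.10 = -0.8207
false-alarm rate = Φ(-0.8207) = 0.2059

false-alarm rate = 0.206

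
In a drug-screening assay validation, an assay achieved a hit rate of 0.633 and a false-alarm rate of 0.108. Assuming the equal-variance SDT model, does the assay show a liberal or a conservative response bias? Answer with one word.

conservative

z(H) = 0.340, z(FA) = -1.237
c = −½·(z(H) + z(FA)) = 0.4485
c > 0 → conservative criterion (biased toward responding “no”).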